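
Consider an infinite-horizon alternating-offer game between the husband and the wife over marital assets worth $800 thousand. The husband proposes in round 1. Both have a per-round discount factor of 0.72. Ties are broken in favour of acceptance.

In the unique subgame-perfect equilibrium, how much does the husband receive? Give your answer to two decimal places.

Let x be the husband's share when the husband proposes and y be the wife's share when the wife proposes.
The wife accepts iff offered ≥ 0.72·y, so x = 800 − 0.72y. Symmetrically y = 800 − 0.72x.
Substituting: x = 800 − 0.72(800 − 0.72x), giving x(1 − 0.72·0.72) = 800(1 − 0.72).
So x = 800 × 0.28 / 0.4816 ≈ 465.1163, and the wife receives 800 − x ≈ 334.8837.

465.12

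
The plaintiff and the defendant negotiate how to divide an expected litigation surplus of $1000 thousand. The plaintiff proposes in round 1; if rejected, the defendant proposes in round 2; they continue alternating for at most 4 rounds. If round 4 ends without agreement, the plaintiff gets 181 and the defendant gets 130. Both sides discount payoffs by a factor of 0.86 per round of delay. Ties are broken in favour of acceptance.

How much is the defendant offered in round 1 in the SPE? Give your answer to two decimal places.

Solve by backward induction from round 4.
Round 4 (the defendant proposes): the plaintiff gets 181 if talks fail, so the defendant offers 181 and keeps 819.
Round 3 (the plaintiff proposes): the defendant can get 819 next round, worth 0.86 × 819 = 704.34 now; the plaintiff offers that and keeps 295.66.
Round 2 (the defendant proposes): the plaintiff can get 295.66 next round, worth 0.86 × 295.66 = 254.2676 now; the defendant offers that and keeps 745.7324.
Round 1 (the plaintiff proposes): the defendant can get 745.7324 next round, worth 0.86 × 745.7324 = 641.329864 now; the plaintiff offers that and keeps 358.670136.

641.33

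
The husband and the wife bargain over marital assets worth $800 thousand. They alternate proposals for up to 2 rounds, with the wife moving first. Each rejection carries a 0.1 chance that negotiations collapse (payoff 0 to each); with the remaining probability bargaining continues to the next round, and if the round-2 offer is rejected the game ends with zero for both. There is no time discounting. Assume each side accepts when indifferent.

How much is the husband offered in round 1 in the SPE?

Round 2 (the husband proposes): the wife will accept anything ≥ 0, so the husband offers 0 and keeps 800.
Round 1 (the wife proposes): rejecting gives the husband an expected 0.9 × 800 = 720, so the wife offers 720, keeping 80.

720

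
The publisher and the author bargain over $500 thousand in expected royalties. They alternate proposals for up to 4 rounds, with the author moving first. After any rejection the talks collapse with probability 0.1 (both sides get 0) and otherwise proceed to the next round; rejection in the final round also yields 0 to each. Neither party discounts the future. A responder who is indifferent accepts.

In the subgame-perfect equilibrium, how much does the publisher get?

Round 4 (the publisher proposes): the author will accept anything ≥ 0, so the publisher offers 0 and keeps 500.
Round 3 (the author proposes): rejecting gives the publisher an expected 0.9 × 500 = 450. The author offers 450 and keeps 500 − 450 = 50.
Round 2 (the publisher proposes): rejecting gives the author an expected 0.9 × 50 = 45; the publisher offers that and keeps 455.
Round 1 (the author proposes): rejecting gives the publisher an expected 0.9 × 455 = 409.5; the author offers that and keeps 90.5.

409.5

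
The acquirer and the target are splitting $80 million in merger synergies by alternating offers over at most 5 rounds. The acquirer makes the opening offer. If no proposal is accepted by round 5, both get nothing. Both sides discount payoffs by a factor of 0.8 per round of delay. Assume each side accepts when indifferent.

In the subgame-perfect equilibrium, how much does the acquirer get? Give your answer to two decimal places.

59.01

Round 5 (the acquirer proposes): the target will accept anything ≥ 0, so the acquirer offers 0 and keeps 80.
Round 4 (the target proposes): the acquirer can get 80 next round, worth 0.8 × 80 = 64 now, so the target offers 64, keeping 16.
Round 3 (the acquirer proposes): the target can get 16 next round, worth 0.8 × 16 = 12.8 now; the acquirer offers that and keeps 67.2.
Round 2 (the target proposes): the acquirer can get 67.2 next round, worth 0.8 × 67.2 = 53.76 now; the target offers that and keeps 26.24.
Round 1 (the acquirer proposes): the target can get 26.24 next round, worth 0.8 × 26.24 = 20.992 now. The acquirer offers 20.992 and keeps 80 − 20.992 = 59.008.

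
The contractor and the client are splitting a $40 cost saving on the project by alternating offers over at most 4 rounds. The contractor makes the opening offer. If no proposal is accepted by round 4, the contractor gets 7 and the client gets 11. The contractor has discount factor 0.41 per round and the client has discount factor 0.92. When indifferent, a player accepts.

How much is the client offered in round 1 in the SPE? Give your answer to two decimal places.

By backward induction:
Round 4 (the client proposes): the contractor gets 7 if talks fail, so the client offers 7 and keeps 33.
Round 3 (the contractor proposes): the client can get 33 next round, worth 0.92 × 33 = 30.36 now, so the contractor offers 30.36, keeping 9.64.
Round 2 (the client proposes): the contractor can get 9.64 next round, worth 0.41 × 9.64 = 3.9524 now. The client offers 3.9524 and keeps 40 − 3.9524 = 36.0476.
Round 1 (the contractor proposes): the client can get 36.0476 next round, worth 0.92 × 36.0476 = 33.163792 now, so the contractor offers 33.163792, keeping 6.836208.

33.16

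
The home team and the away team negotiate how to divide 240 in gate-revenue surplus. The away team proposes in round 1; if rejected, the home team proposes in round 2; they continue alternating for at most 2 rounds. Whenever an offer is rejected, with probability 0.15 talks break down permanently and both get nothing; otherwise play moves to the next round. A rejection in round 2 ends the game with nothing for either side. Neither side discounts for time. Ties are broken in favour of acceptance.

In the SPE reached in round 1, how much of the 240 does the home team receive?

204

Round 2 (the home team proposes): the away team will accept anything ≥ 0, so the home team offers 0 and keeps 240.
Round 1 (the away team proposes): rejecting gives the home team an expected 0.85 × 240 = 204, so the away team offers 204, keeping 36.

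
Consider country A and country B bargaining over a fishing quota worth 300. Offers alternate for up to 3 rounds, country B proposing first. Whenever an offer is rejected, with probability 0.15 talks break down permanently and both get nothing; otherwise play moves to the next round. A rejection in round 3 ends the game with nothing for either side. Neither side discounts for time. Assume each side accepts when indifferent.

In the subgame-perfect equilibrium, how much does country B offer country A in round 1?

38.25

Round 3 (country B proposes): country A will accept anything ≥ 0, so country B offers 0 and keeps 300.
Round 2 (country A proposes): rejecting gives country B an expected 0.85 × 300 = 255, so country A offers 255, keeping 45.
Round 1 (country B proposes): rejecting gives country A an expected 0.85 × 45 = 38.25; country B offers that and keeps 261.75.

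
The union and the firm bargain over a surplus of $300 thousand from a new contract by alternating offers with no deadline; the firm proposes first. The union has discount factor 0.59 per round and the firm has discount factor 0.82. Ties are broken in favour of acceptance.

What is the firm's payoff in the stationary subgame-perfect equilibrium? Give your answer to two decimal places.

238.28

When the firm proposes, the union accepts any offer worth at least 0.59 times what the union would get by proposing next round; and vice versa.
This gives x = 300 − 0.59y and y = 300 − 0.82x, where x and y are each side's share when it proposes.
Hence (1 − 0.59·0.82)x = 300(1 − 0.59), i.e. 0.5162·x = 123.
x ≈ 238.2797; the union's share is 300 − x ≈ 61.7203.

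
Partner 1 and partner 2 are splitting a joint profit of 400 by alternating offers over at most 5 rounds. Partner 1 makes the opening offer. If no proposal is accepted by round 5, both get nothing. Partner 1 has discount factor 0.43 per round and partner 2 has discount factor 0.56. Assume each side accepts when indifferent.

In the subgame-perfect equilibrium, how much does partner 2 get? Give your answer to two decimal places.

158.43

Round 5 (partner 1 proposes): rejection yields 0 for partner 2; partner 1 offers 0 and keeps 400.
Round 4 (partner 2 proposes): partner 1 can get 400 next round, worth 0.43 × 400 = 172 now; partner 2 offers that and keeps 228.
Round 3 (partner 1 proposes): partner 2 can get 228 next round, worth 0.56 × 228 = 127.68 now; partner 1 offers that and keeps 272.32.
Round 2 (partner 2 proposes): partner 1 can get 272.32 next round, worth 0.43 × 272.32 = 117.0976 now; partner 2 offers that and keeps 282.9024.
Round 1 (partner 1 proposes): partner 2 can get 282.9024 next round, worth 0.56 × 282.9024 = 158.425344 now. Partner 1 offers 158.425344 and keeps 400 − 158.425344 = 241.574656.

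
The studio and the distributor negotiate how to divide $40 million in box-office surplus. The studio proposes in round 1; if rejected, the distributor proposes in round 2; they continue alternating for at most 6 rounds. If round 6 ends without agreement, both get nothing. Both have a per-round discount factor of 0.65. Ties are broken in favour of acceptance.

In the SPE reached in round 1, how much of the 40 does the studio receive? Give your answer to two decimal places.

22.41

By backward induction:
Round 6 (the distributor proposes): rejection yields 0 for the studio; the distributor offers 0 and keeps 40.
Round 5 (the studio proposes): the distributor can get 40 next round, worth 0.65 × 40 = 26 now. The studio offers 26 and keeps 40 − 26 = 14.
Round 4 (the distributor proposes): the studio can get 14 next round, worth 0.65 × 14 = 9.1 now. The distributor offers 9.1 and keeps 40 − 9.1 = 30.9.
Round 3 (the studio proposes): the distributor can get 30.9 next round, worth 0.65 × 30.9 = 20.085 now. The studio offers 20.085 and keeps 40 − 20.085 = 19.915.
Round 2 (the distributor proposes): the studio can get 19.915 next round, worth 0.65 × 19.915 = 12.94475 now, so the distributor offers 12.94475, keeping 27.05525.
Round 1 (the studio proposes): the distributor can get 27.05525 next round, worth 0.65 × 27.05525 = 17.5859125 now. The studio offers 17.5859125 and keeps 40 − 17.5859125 = 22.4140875.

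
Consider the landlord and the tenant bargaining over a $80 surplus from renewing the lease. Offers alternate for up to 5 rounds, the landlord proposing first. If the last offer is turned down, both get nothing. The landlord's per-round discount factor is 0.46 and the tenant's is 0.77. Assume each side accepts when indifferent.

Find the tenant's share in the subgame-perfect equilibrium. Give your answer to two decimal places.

45.05

Round 5 (the landlord proposes): the tenant will accept anything ≥ 0, so the landlord offers 0 and keeps 80.
Round 4 (the tenant proposes): the landlord can get 80 next round, worth 0.46 × 80 = 36.8 now, so the tenant offers 36.8, keeping 43.2.
Round 3 (the landlord proposes): the tenant can get 43.2 next round, worth 0.77 × 43.2 = 33.264 now, so the landlord offers 33.264, keeping 46.736.
Round 2 (the tenant proposes): the landlord can get 46.736 next round, worth 0.46 × 46.736 = 21.49856 now. The tenant offers 21.49856 and keeps 80 − 21.49856 = 58.50144.
Round 1 (the landlord proposes): the tenant can get 58.50144 next round, worth 0.77 × 58.50144 = 45.0461088 now. The landlord offers 45.0461088 and keeps 80 − 45.0461088 = 34.9538912.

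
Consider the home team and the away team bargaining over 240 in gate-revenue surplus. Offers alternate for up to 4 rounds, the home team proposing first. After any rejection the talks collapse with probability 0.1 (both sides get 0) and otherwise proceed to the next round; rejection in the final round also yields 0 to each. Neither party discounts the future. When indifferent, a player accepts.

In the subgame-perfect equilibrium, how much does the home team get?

43.44

By backward induction:
Round 4 (the away team proposes): the home team will accept anything ≥ 0, so the away team offers 0 and keeps 240.
Round 3 (the home team proposes): rejecting gives the away team an expected 0.9 × 240 = 216. The home team offers 216 and keeps 240 − 216 = 24.
Round 2 (the away team proposes): rejecting gives the home team an expected 0.9 × 24 = 21.6. The away team offers 21.6 and keeps 240 − 21.6 = 218.4.
Round 1 (the home team proposes): rejecting gives the away team an expected 0.9 × 218.4 = 196.56, so the home team offers 196.56, keeping 43.44.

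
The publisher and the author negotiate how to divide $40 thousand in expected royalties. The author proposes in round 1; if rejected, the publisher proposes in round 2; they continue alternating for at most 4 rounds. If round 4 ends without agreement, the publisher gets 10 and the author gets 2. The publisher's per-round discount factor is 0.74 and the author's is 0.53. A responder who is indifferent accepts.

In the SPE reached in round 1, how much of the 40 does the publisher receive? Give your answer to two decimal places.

Work backward from the last round.
Round 4 (the publisher proposes): the author gets 2 if talks fail, so the publisher offers 2 and keeps 38.
Round 3 (the author proposes): the publisher can get 38 next round, worth 0.74 × 38 = 28.12 now; the author offers that and keeps 11.88.
Round 2 (the publisher proposes): the author can get 11.88 next round, worth 0.53 × 11.88 = 6.2964 now. The publisher offers 6.2964 and keeps 40 − 6.2964 = 33.7036.
Round 1 (the author proposes): the publisher can get 33.7036 next round, worth 0.74 × 33.7036 = 24.940664 now, so the author offers 24.940664, keeping 15.059336.

24.94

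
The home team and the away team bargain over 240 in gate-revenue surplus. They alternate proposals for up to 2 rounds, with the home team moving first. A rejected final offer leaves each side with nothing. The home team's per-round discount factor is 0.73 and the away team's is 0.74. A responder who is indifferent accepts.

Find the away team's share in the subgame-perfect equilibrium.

177.6

Work backward from the last round.
Round 2 (the away team proposes): the home team will accept anything ≥ 0, so the away team offers 0 and keeps 240.
Round 1 (the home team proposes): the away team can get 240 next round, worth 0.74 × 240 = 177.6 now, so the home team offers 177.6, keeping 62.4.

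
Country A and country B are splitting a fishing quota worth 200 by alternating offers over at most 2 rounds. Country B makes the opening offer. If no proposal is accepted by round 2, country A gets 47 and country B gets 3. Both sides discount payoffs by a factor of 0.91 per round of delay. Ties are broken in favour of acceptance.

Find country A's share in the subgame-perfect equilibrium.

Round 2 (country A proposes): country B gets 3 if talks fail, so country A offers 3 and keeps 197.
Round 1 (country B proposes): country A can get 197 next round, worth 0.91 × 197 = 179.27 now, so country B offers 179.27, keeping 20.73.

179.27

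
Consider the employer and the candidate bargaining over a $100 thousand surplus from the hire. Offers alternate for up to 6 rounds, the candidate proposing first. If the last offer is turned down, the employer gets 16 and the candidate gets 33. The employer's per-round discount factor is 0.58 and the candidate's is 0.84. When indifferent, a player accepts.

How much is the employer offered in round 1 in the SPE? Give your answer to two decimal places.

23.03

Round 6 (the employer proposes): the candidate gets 33 if talks fail, so the employer offers 33 and keeps 67.
Round 5 (the candidate proposes): the employer can get 67 next round, worth 0.58 × 67 = 38.86 now; the candidate offers that and keeps 61.14.
Round 4 (the employer proposes): the candidate can get 61.14 next round, worth 0.84 × 61.14 = 51.3576 now, so the employer offers 51.3576, keeping 48.6424.
Round 3 (the candidate proposes): the employer can get 48.6424 next round, worth 0.58 × 48.6424 = 28.212592 now; the candidate offers that and keeps 71.787408.
Round 2 (the employer proposes): the candidate can get 71.787408 next round, worth 0.84 × 71.787408 = 60.30142272 now; the employer offers that and keeps 39.69857728.
Round 1 (the candidate proposes): the employer can get 39.69857728 next round, worth 0.58 × 39.69857728 = 23.0251748224 now; the candidate offers that and keeps 76.9748251776.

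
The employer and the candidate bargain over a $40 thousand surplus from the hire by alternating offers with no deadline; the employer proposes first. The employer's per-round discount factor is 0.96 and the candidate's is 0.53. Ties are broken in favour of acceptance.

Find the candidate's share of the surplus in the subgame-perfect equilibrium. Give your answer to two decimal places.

1.73

In a stationary SPE each proposer offers the other exactly their discounted continuation value.
If the employer keeps x when proposing and the candidate keeps y when proposing, then x = 40 − 0.53y and y = 40 − 0.96x.
Solving: x = 40(1 − 0.53) / (1 − 0.96·0.53) = 18.8 / 0.4912 ≈ 38.2736.
The candidate gets 40 − 38.2736 ≈ 1.7264.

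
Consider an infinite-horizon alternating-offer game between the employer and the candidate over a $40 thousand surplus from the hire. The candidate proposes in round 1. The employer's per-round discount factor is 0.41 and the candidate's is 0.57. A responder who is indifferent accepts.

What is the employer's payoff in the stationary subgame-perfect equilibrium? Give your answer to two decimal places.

9.20

When the candidate proposes, the employer accepts any offer worth at least 0.41 times what the employer would get by proposing next round; and vice versa.
This gives x = 40 − 0.41y and y = 40 − 0.57x, where x and y are each side's share when it proposes.
Hence (1 − 0.41·0.57)x = 40(1 − 0.41), i.e. 0.7663·x = 23.6.
x ≈ 30.7973; the employer's share is 40 − x ≈ 9.2027.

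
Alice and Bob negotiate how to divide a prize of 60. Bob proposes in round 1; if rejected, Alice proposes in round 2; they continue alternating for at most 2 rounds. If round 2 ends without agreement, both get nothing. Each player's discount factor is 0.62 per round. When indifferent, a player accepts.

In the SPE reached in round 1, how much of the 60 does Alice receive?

37.2

Solve by backward induction from round 2.
Round 2 (Alice proposes): Bob will accept anything ≥ 0, so Alice offers 0 and keeps 60.
Round 1 (Bob proposes): Alice can get 60 next round, worth 0.62 × 60 = 37.2 now, so Bob offers 37.2, keeping 22.8.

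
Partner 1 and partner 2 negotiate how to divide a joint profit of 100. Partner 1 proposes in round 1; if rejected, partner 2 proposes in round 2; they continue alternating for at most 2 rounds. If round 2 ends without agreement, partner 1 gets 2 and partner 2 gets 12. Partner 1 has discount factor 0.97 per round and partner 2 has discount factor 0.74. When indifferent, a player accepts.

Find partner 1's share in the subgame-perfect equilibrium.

27.48

Round 2 (partner 2 proposes): partner 1 gets 2 if talks fail, so partner 2 offers 2 and keeps 98.
Round 1 (partner 1 proposes): partner 2 can get 98 next round, worth 0.74 × 98 = 72.52 now; partner 1 offers that and keeps 27.48.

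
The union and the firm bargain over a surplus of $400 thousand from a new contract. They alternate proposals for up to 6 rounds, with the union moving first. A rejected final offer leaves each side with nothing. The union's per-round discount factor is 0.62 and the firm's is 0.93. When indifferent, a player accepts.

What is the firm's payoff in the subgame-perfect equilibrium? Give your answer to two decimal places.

346.55

Round 6 (the firm proposes): the union will accept anything ≥ 0, so the firm offers 0 and keeps 400.
Round 5 (the union proposes): the firm can get 400 next round, worth 0.93 × 400 = 372 now. The union offers 372 and keeps 400 − 372 = 28.
Round 4 (the firm proposes): the union can get 28 next round, worth 0.62 × 28 = 17.36 now. The firm offers 17.36 and keeps 400 − 17.36 = 382.64.
Round 3 (the union proposes): the firm can get 382.64 next round, worth 0.93 × 382.64 = 355.8552 now; the union offers that and keeps 44.1448.
Round 2 (the firm proposes): the union can get 44.1448 next round, worth 0.62 × 44.1448 = 27.369776 now. The firm offers 27.369776 and keeps 400 − 27.369776 = 372.630224.
Round 1 (the union proposes): the firm can get 372.630224 next round, worth 0.93 × 372.630224 = 346.54610832 now. The union offers 346.54610832 and keeps 400 − 346.54610832 = 53.45389168.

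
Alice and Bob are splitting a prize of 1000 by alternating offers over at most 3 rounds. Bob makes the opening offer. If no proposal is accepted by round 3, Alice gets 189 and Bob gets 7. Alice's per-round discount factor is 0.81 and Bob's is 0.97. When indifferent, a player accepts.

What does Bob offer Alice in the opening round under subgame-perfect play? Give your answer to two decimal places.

Round 3 (Bob proposes): Alice gets 189 if talks fail, so Bob offers 189 and keeps 811.
Round 2 (Alice proposes): Bob can get 811 next round, worth 0.97 × 811 = 786.67 now. Alice offers 786.67 and keeps 1000 − 786.67 = 213.33.
Round 1 (Bob proposes): Alice can get 213.33 next round, worth 0.81 × 213.33 = 172.7973 now; Bob offers that and keeps 827.2027.

172.80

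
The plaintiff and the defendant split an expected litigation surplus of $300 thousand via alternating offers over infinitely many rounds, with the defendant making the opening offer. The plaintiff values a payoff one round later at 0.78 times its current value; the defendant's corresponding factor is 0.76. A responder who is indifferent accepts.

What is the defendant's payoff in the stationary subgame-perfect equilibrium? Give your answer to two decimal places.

Let x be the defendant's share when the defendant proposes and y be the plaintiff's share when the plaintiff proposes.
The plaintiff accepts iff offered ≥ 0.78·y, so x = 300 − 0.78y. Symmetrically y = 300 − 0.76x.
Substituting: x = 300 − 0.78(300 − 0.76x), giving x(1 − 0.76·0.78) = 300(1 − 0.78).
So x = 300 × 0.22 / 0.4072 ≈ 162.0825, and the plaintiff receives 300 − x ≈ 137.9175.

162.08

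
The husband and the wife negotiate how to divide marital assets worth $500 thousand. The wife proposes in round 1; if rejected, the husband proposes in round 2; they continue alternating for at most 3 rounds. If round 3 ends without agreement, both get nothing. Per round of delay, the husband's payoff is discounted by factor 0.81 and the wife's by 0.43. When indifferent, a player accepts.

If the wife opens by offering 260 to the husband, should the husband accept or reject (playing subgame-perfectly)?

Work out the husband's continuation value if the offer is rejected.
Round 3 (the wife proposes): the husband will accept anything ≥ 0, so the wife offers 0 and keeps 500.
Round 2 (the husband proposes): the wife can get 500 next round, worth 0.43 × 500 = 215 now, so the husband offers 215, keeping 285.
So by rejecting in round 1, the husband gets 285 next round, worth 0.81 × 285 = 230.85 now.
Offer 260 ≥ 230.85, so the husband accepts.

Accept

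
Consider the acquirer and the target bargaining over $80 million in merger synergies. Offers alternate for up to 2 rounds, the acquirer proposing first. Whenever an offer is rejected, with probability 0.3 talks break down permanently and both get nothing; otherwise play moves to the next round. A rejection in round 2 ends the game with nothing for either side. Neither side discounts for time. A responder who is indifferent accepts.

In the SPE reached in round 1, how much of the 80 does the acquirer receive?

Round 2 (the target proposes): rejection yields 0 for the acquirer; the target offers 0 and keeps 80.
Round 1 (the acquirer proposes): rejecting gives the target an expected 0.7 × 80 = 56, so the acquirer offers 56, keeping 24.

24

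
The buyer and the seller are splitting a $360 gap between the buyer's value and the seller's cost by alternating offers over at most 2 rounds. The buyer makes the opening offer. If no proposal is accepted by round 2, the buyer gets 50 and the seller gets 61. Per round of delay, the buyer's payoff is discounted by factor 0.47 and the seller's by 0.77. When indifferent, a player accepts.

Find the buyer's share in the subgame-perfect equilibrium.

Round 2 (the seller proposes): the buyer gets 50 if talks fail, so the seller offers 50 and keeps 310.
Round 1 (the buyer proposes): the seller can get 310 next round, worth 0.77 × 310 = 238.7 now; the buyer offers that and keeps 121.3.

121.3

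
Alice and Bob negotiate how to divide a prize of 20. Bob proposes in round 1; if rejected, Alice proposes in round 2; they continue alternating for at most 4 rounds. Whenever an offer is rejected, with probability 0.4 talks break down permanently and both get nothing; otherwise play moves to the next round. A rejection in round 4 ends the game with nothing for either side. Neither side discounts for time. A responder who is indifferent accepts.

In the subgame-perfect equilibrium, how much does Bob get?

By backward induction:
Round 4 (Alice proposes): Bob will accept anything ≥ 0, so Alice offers 0 and keeps 20.
Round 3 (Bob proposes): rejecting gives Alice an expected 0.6 × 20 = 12, so Bob offers 12, keeping 8.
Round 2 (Alice proposes): rejecting gives Bob an expected 0.6 × 8 = 4.8. Alice offers 4.8 and keeps 20 − 4.8 = 15.2.
Round 1 (Bob proposes): rejecting gives Alice an expected 0.6 × 15.2 = 9.12. Bob offers 9.12 and keeps 20 − 9.12 = 10.88.

10.88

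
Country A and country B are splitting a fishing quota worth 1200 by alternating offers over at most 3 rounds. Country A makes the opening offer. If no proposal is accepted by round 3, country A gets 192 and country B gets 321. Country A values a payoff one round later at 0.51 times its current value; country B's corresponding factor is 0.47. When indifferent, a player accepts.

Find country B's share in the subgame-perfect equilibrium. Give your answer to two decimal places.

353.30

Round 3 (country A proposes): country B gets 321 if talks fail, so country A offers 321 and keeps 879.
Round 2 (country B proposes): country A can get 879 next round, worth 0.51 × 879 = 448.29 now; country B offers that and keeps 751.71.
Round 1 (country A proposes): country B can get 751.71 next round, worth 0.47 × 751.71 = 353.3037 now; country A offers that and keeps 846.6963.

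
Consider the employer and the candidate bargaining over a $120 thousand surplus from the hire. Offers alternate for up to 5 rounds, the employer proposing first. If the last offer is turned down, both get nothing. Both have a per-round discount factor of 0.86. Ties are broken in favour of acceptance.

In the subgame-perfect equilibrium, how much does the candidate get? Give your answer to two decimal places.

25.13

Round 5 (the employer proposes): rejection yields 0 for the candidate; the employer offers 0 and keeps 120.
Round 4 (the candidate proposes): the employer can get 120 next round, worth 0.86 × 120 = 103.2 now; the candidate offers that and keeps 16.8.
Round 3 (the employer proposes): the candidate can get 16.8 next round, worth 0.86 × 16.8 = 14.448 now. The employer offers 14.448 and keeps 120 − 14.448 = 105.552.
Round 2 (the candidate proposes): the employer can get 105.552 next round, worth 0.86 × 105.552 = 90.77472 now. The candidate offers 90.77472 and keeps 120 − 90.77472 = 29.22528.
Round 1 (the employer proposes): the candidate can get 29.22528 next round, worth 0.86 × 29.22528 = 25.1337408 now. The employer offers 25.1337408 and keeps 120 − 25.1337408 = 94.8662592.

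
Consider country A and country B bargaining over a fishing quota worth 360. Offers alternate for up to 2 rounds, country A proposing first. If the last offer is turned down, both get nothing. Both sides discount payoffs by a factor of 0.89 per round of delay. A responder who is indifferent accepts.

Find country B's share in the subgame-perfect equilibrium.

Round 2 (country B proposes): country A will accept anything ≥ 0, so country B offers 0 and keeps 360.
Round 1 (country A proposes): country B can get 360 next round, worth 0.89 × 360 = 320.4 now, so country A offers 320.4, keeping 39.6.

320.4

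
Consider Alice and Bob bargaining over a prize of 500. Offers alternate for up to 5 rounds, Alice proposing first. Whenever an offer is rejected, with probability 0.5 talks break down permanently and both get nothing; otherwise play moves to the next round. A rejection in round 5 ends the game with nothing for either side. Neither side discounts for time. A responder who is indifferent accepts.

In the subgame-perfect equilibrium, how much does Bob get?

Round 5 (Alice proposes): Bob will accept anything ≥ 0, so Alice offers 0 and keeps 500.
Round 4 (Bob proposes): rejecting gives Alice an expected 0.5 × 500 = 250. Bob offers 250 and keeps 500 − 250 = 250.
Round 3 (Alice proposes): rejecting gives Bob an expected 0.5 × 250 = 125, so Alice offers 125, keeping 375.
Round 2 (Bob proposes): rejecting gives Alice an expected 0.5 × 375 = 187.5, so Bob offers 187.5, keeping 312.5.
Round 1 (Alice proposes): rejecting gives Bob an expected 0.5 × 312.5 = 156.25. Alice offers 156.25 and keeps 500 − 156.25 = 343.75.

156.25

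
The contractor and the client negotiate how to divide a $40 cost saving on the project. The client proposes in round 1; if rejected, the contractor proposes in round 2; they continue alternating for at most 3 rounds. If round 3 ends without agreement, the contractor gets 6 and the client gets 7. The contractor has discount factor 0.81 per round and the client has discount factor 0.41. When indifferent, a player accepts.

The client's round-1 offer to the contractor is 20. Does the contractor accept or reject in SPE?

Work out the contractor's continuation value if the offer is rejected.
Round 3 (the client proposes): the contractor gets 6 if talks fail, so the client offers 6 and keeps 34.
Round 2 (the contractor proposes): the client can get 34 next round, worth 0.41 × 34 = 13.94 now, so the contractor offers 13.94, keeping 26.06.
So by rejecting in round 1, the contractor gets 26.06 next round, worth 0.81 × 26.06 = 21.1086 now.
Offer 20 < 21.1086, so the contractor rejects.

Reject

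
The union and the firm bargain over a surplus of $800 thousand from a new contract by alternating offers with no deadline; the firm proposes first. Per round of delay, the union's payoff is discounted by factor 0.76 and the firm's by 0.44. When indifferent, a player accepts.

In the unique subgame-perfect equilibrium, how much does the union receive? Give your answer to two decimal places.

When the firm proposes, the union accepts any offer worth at least 0.76 times what the union would get by proposing next round; and vice versa.
This gives x = 800 − 0.76y and y = 800 − 0.44x, where x and y are each side's share when it proposes.
Hence (1 − 0.76·0.44)x = 800(1 − 0.76), i.e. 0.6656·x = 192.
x ≈ 288.4615; the union's share is 800 − x ≈ 511.5385.

511.54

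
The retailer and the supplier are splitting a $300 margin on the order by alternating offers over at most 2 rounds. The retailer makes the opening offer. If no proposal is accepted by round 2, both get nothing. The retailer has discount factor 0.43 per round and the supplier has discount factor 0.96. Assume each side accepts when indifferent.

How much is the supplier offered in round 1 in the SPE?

Round 2 (the supplier proposes): rejection yields 0 for the retailer; the supplier offers 0 and keeps 300.
Round 1 (the retailer proposes): the supplier can get 300 next round, worth 0.96 × 300 = 288 now, so the retailer offers 288, keeping 12.

288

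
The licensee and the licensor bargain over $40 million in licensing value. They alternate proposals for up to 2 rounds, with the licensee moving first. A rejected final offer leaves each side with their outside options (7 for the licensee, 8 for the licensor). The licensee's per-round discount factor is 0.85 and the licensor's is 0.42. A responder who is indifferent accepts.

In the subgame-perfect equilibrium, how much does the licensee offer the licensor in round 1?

13.86

Solve by backward induction from round 2.
Round 2 (the licensor proposes): the licensee gets 7 if talks fail, so the licensor offers 7 and keeps 33.
Round 1 (the licensee proposes): the licensor can get 33 next round, worth 0.42 × 33 = 13.86 now, so the licensee offers 13.86, keeping 26.14.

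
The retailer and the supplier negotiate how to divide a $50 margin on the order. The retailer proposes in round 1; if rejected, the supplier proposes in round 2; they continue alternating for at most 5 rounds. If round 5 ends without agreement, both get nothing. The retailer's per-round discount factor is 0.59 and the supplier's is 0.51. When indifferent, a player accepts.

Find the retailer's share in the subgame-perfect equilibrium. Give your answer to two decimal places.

36.40

Round 5 (the retailer proposes): rejection yields 0 for the supplier; the retailer offers 0 and keeps 50.
Round 4 (the supplier proposes): the retailer can get 50 next round, worth 0.59 × 50 = 29.5 now; the supplier offers that and keeps 20.5.
Round 3 (the retailer proposes): the supplier can get 20.5 next round, worth 0.51 × 20.5 = 10.455 now. The retailer offers 10.455 and keeps 50 − 10.455 = 39.545.
Round 2 (the supplier proposes): the retailer can get 39.545 next round, worth 0.59 × 39.545 = 23.33155 now. The supplier offers 23.33155 and keeps 50 − 23.33155 = 26.66845.
Round 1 (the retailer proposes): the supplier can get 26.66845 next round, worth 0.51 × 26.66845 = 13.6009095 now, so the retailer offers 13.6009095, keeping 36.3990905.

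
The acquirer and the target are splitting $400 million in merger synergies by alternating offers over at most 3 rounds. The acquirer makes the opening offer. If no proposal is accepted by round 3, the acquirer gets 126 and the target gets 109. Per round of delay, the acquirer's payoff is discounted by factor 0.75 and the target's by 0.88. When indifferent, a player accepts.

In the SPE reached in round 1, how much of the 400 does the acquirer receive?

Round 3 (the acquirer proposes): the target gets 109 if talks fail, so the acquirer offers 109 and keeps 291.
Round 2 (the target proposes): the acquirer can get 291 next round, worth 0.75 × 291 = 218.25 now. The target offers 218.25 and keeps 400 − 218.25 = 181.75.
Round 1 (the acquirer proposes): the target can get 181.75 next round, worth 0.88 × 181.75 = 159.94 now. The acquirer offers 159.94 and keeps 400 − 159.94 = 240.06.

240.06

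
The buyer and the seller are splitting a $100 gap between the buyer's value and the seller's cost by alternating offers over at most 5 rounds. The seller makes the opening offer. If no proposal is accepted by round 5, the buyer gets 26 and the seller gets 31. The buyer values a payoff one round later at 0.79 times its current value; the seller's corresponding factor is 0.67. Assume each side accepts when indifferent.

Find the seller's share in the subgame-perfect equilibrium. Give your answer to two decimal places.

52.85

Round 5 (the seller proposes): the buyer gets 26 if talks fail, so the seller offers 26 and keeps 74.
Round 4 (the buyer proposes): the seller can get 74 next round, worth 0.67 × 74 = 49.58 now. The buyer offers 49.58 and keeps 100 − 49.58 = 50.42.
Round 3 (the seller proposes): the buyer can get 50.42 next round, worth 0.79 × 50.42 = 39.8318 now, so the seller offers 39.8318, keeping 60.1682.
Round 2 (the buyer proposes): the seller can get 60.1682 next round, worth 0.67 × 60.1682 = 40.312694 now, so the buyer offers 40.312694, keeping 59.687306.
Round 1 (the seller proposes): the buyer can get 59.687306 next round, worth 0.79 × 59.687306 = 47.15297174 now. The seller offers 47.15297174 and keeps 100 − 47.15297174 = 52.84702826.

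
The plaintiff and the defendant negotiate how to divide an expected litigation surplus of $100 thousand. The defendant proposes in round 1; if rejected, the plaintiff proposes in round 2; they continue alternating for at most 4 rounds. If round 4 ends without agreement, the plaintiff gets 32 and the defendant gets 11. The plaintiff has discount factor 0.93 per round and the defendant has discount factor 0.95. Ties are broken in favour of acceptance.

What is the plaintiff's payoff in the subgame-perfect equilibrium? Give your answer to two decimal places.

77.78

Round 4 (the plaintiff proposes): the defendant gets 11 if talks fail, so the plaintiff offers 11 and keeps 89.
Round 3 (the defendant proposes): the plaintiff can get 89 next round, worth 0.93 × 89 = 82.77 now; the defendant offers that and keeps 17.23.
Round 2 (the plaintiff proposes): the defendant can get 17.23 next round, worth 0.95 × 17.23 = 16.3685 now, so the plaintiff offers 16.3685, keeping 83.6315.
Round 1 (the defendant proposes): the plaintiff can get 83.6315 next round, worth 0.93 × 83.6315 = 77.777295 now. The defendant offers 77.777295 and keeps 100 − 77.777295 = 22.222705.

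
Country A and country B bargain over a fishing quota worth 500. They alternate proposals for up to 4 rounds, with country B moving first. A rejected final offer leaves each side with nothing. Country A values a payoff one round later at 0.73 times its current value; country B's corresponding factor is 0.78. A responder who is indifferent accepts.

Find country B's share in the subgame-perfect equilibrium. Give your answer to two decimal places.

211.87

Round 4 (country A proposes): rejection yields 0 for country B; country A offers 0 and keeps 500.
Round 3 (country B proposes): country A can get 500 next round, worth 0.73 × 500 = 365 now; country B offers that and keeps 135.
Round 2 (country A proposes): country B can get 135 next round, worth 0.78 × 135 = 105.3 now, so country A offers 105.3, keeping 394.7.
Round 1 (country B proposes): country A can get 394.7 next round, worth 0.73 × 394.7 = 288.131 now; country B offers that and keeps 211.869.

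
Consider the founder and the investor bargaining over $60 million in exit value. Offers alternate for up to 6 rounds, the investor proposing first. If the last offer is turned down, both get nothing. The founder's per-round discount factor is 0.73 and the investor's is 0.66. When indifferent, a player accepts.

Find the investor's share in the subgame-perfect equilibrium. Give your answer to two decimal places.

27.77

Round 6 (the founder proposes): rejection yields 0 for the investor; the founder offers 0 and keeps 60.
Round 5 (the investor proposes): the founder can get 60 next round, worth 0.73 × 60 = 43.8 now; the investor offers that and keeps 16.2.
Round 4 (the founder proposes): the investor can get 16.2 next round, worth 0.66 × 16.2 = 10.692 now, so the founder offers 10.692, keeping 49.308.
Round 3 (the investor proposes): the founder can get 49.308 next round, worth 0.73 × 49.308 = 35.99484 now; the investor offers that and keeps 24.00516.
Round 2 (the founder proposes): the investor can get 24.00516 next round, worth 0.66 × 24.00516 = 15.8434056 now; the founder offers that and keeps 44.1565944.
Round 1 (the investor proposes): the founder can get 44.1565944 next round, worth 0.73 × 44.1565944 = 32.234313912 now. The investor offers 32.234313912 and keeps 60 − 32.234313912 = 27.765686088.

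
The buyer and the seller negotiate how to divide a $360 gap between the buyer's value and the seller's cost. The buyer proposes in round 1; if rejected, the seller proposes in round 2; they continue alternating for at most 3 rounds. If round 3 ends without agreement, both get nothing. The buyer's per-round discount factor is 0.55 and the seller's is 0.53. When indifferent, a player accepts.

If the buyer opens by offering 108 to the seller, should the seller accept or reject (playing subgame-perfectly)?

Accept

Round 3 (the buyer proposes): rejection yields 0 for the seller; the buyer offers 0 and keeps 360.
Round 2 (the seller proposes): the buyer can get 360 next round, worth 0.55 × 360 = 198 now. The seller offers 198 and keeps 360 − 198 = 162.
So by rejecting in round 1, the seller gets 162 next round, worth 0.53 × 162 = 85.86 now.
Offer 108 ≥ 85.86, so the seller accepts.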